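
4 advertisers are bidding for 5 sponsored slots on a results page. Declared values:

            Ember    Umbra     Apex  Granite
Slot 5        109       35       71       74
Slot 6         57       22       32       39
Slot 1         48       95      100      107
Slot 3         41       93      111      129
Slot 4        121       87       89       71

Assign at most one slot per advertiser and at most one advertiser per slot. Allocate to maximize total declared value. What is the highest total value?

This is the linear assignment problem.
Optimal: Ember→Slot 5 ($109), Umbra→Slot 4 ($87), Apex→Slot 1 ($100), Granite→Slot 3 ($129) — total 109+87+100+129 = $425.
Every other assignment is strictly worse.

Max total: $425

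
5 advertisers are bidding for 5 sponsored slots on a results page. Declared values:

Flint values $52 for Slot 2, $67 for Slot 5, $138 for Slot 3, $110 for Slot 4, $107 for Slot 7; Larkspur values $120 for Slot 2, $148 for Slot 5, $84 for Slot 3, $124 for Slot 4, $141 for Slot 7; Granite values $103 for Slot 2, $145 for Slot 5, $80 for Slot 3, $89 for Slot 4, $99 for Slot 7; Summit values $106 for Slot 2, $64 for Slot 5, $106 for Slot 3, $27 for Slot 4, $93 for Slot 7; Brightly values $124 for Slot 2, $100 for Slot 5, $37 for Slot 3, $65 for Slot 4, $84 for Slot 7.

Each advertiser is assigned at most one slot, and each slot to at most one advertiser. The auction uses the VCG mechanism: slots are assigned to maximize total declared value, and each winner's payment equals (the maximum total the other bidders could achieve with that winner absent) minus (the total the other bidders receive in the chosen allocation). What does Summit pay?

Efficient allocation: Flint→Slot 4 ($110), Larkspur→Slot 7 ($141), Granite→Slot 5 ($145), Summit→Slot 3 ($106), Brightly→Slot 2 ($124); total welfare W = $626.
Summit receives Slot 3 at value $106, so the others get W − 106 = $520.
Without Summit: best allocation of the remaining 4 bidders over all 5 slots is Flint→Slot 3 ($138), Larkspur→Slot 7 ($141), Granite→Slot 5 ($145), Brightly→Slot 2 ($124), total $548.
VCG payment = (others' best without Summit) − (others' welfare with Summit) = 548 − 520 = $28.

Summit pays $28.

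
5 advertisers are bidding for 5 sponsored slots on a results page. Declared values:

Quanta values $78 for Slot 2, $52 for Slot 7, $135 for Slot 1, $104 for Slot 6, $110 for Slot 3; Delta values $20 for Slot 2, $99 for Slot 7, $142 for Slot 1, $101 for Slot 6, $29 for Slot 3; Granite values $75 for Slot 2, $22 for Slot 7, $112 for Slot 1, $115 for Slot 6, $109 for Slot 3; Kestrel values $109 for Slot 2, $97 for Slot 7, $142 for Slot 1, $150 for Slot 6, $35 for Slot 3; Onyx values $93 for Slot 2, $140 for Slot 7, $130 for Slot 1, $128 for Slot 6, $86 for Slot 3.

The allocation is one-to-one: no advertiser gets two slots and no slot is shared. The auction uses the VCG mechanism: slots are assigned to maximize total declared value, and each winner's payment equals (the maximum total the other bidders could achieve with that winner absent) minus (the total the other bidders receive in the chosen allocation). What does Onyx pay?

Onyx pays $14.

Efficient allocation: Quanta→Slot 2 ($78), Delta→Slot 1 ($142), Granite→Slot 3 ($109), Kestrel→Slot 6 ($150), Onyx→Slot 7 ($140); total welfare W = $619.
Onyx receives Slot 7 at value $140, so the others get W − 140 = $479.
Without Onyx: best allocation of the remaining 4 bidders over all 5 slots is Quanta→Slot 1 ($135), Delta→Slot 7 ($99), Granite→Slot 3 ($109), Kestrel→Slot 6 ($150), total $493.
VCG payment = (others' best without Onyx) − (others' welfare with Onyx) = 493 − 479 = $14.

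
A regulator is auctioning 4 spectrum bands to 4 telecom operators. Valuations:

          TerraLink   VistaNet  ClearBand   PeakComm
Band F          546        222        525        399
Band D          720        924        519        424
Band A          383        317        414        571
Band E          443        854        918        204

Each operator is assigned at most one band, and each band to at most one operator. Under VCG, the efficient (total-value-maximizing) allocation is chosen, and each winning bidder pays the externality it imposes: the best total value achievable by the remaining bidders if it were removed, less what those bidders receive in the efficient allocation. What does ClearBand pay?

Efficient allocation: TerraLink→Band F ($546M), VistaNet→Band D ($924M), ClearBand→Band E ($918M), PeakComm→Band A ($571M); total welfare W = $2959M.
ClearBand receives Band E at value $918M, so the others get W − 918 = $2041M.
Without ClearBand: best allocation of the remaining 3 bidders over all 4 bands is TerraLink→Band D ($720M), VistaNet→Band E ($854M), PeakComm→Band A ($571M), total $2145M.
VCG payment = (others' best without ClearBand) − (others' welfare with ClearBand) = 2145 − 2041 = $104M.

ClearBand pays $104M.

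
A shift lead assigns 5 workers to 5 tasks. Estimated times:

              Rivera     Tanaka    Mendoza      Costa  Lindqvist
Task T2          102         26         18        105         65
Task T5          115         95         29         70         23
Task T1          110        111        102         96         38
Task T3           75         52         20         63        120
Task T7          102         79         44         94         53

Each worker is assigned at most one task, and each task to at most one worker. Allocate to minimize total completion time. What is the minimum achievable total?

Optimal: Rivera→Task T3 (75 min), Tanaka→Task T2 (26 min), Mendoza→Task T7 (44 min), Costa→Task T5 (70 min), Lindqvist→Task T1 (38 min) — total 75+26+44+70+38 = 253 min.
Row-greedy (each worker in turn takes its cheapest remaining task) gives 262 min, worse by 9.
Swapping Mendoza↔Costa (Mendoza→Task T5 29 min, Costa→Task T7 94 min) adds 9.

Minimum total: 253 min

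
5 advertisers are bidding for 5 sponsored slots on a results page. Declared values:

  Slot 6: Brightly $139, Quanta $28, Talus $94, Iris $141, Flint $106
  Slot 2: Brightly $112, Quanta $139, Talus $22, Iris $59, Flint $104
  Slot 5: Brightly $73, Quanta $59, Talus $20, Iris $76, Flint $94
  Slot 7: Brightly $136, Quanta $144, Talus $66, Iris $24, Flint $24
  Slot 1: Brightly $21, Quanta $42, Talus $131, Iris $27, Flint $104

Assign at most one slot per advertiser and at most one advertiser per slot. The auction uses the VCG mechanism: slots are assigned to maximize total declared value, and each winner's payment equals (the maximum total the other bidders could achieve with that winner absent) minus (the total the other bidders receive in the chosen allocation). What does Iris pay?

Efficient allocation: Brightly→Slot 7 ($136), Quanta→Slot 2 ($139), Talus→Slot 1 ($131), Iris→Slot 6 ($141), Flint→Slot 5 ($94); total welfare W = $641.
Iris receives Slot 6 at value $141, so the others get W − 141 = $500.
Without Iris: best allocation of the remaining 4 bidders over all 5 slots is Brightly→Slot 6 ($139), Quanta→Slot 7 ($144), Talus→Slot 1 ($131), Flint→Slot 2 ($104), total $518.
VCG payment = (others' best without Iris) − (others' welfare with Iris) = 518 − 500 = $18.

Iris pays $18.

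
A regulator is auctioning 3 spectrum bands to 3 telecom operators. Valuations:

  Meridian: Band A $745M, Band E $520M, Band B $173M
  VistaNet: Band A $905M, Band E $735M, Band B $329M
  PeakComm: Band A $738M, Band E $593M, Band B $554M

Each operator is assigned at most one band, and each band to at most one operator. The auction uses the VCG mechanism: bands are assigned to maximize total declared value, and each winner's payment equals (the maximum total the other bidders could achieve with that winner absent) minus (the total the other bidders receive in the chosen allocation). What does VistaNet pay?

Efficient allocation: Meridian→Band A ($745M), VistaNet→Band E ($735M), PeakComm→Band B ($554M); total welfare W = $2034M.
VistaNet receives Band E at value $735M, so the others get W − 735 = $1299M.
Without VistaNet: best allocation of the remaining 2 bidders over all 3 bands is Meridian→Band A ($745M), PeakComm→Band E ($593M), total $1338M.
VCG payment = (others' best without VistaNet) − (others' welfare with VistaNet) = 1338 − 1299 = $39M.

VistaNet pays $39M.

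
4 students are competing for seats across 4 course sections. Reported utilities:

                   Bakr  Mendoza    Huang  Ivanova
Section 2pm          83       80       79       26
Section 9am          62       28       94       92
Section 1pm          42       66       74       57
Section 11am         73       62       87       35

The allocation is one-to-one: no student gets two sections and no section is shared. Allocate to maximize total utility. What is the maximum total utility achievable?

Max total: 328 points

Optimal: Bakr→Section 2pm (83 points), Mendoza→Section 1pm (66 points), Huang→Section 11am (87 points), Ivanova→Section 9am (92 points) — total 83+66+87+92 = 328 points.
Row-greedy (each student in turn takes its best remaining section) gives 278 points, worse by 50.
Every other assignment is strictly worse.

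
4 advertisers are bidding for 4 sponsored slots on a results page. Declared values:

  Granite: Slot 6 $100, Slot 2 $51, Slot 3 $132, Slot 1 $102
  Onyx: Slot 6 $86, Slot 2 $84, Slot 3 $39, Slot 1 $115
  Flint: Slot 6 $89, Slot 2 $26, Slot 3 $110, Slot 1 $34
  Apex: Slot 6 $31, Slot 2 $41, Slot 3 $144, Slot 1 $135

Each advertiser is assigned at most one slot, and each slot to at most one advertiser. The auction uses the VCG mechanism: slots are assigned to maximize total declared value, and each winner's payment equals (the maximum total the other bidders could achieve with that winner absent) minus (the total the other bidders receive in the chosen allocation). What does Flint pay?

Efficient allocation: Granite→Slot 3 ($132), Onyx→Slot 2 ($84), Flint→Slot 6 ($89), Apex→Slot 1 ($135); total welfare W = $440.
Flint receives Slot 6 at value $89, so the others get W − 89 = $351.
Without Flint: best allocation of the remaining 3 bidders over all 4 slots is Granite→Slot 6 ($100), Onyx→Slot 1 ($115), Apex→Slot 3 ($144), total $359.
VCG payment = (others' best without Flint) − (others' welfare with Flint) = 359 − 351 = $8.

Flint pays $8.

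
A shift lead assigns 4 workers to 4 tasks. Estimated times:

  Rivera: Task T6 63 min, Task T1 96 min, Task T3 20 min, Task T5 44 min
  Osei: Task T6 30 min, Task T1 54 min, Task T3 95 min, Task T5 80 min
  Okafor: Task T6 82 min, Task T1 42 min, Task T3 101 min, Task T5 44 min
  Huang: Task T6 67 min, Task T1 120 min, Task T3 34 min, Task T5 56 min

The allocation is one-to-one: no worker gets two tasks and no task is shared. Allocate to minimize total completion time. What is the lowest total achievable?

Minimum total: 148 min

Optimal: Rivera→Task T3 (20 min), Osei→Task T6 (30 min), Okafor→Task T1 (42 min), Huang→Task T5 (56 min) — total 20+30+42+56 = 148 min.
Next-best assignment: Rivera→Task T5, Osei→Task T6, Okafor→Task T1, Huang→Task T3 = 150 min.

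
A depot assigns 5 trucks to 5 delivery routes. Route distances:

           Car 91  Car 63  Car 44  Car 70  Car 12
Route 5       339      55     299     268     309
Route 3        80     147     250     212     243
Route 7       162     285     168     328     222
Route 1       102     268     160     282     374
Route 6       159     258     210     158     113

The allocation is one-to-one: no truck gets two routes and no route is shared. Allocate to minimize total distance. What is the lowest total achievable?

Min total: 650 km

Optimal: Car 91→Route 1 (102 km), Car 63→Route 5 (55 km), Car 44→Route 7 (168 km), Car 70→Route 3 (212 km), Car 12→Route 6 (113 km) — total 102+55+168+212+113 = 650 km.
Min-entry greedy (repeatedly take the single cheapest remaining cell) gives 736 km, worse by 86.
Swapping Car 70↔Car 12 (Car 70→Route 6 158 km, Car 12→Route 3 243 km) adds 76.
No other one-to-one assignment undercuts 650 km.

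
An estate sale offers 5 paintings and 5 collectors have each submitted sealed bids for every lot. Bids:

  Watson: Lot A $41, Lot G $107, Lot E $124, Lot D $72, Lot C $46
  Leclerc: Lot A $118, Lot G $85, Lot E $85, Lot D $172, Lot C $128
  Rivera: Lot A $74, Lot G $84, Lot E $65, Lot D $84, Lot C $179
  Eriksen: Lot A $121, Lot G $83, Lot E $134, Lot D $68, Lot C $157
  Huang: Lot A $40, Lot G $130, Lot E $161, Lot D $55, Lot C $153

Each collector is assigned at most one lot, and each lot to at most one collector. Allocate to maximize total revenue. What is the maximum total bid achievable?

Optimal: Watson→Lot G ($107), Leclerc→Lot D ($172), Rivera→Lot C ($179), Eriksen→Lot A ($121), Huang→Lot E ($161) — total 107+172+179+121+161 = $740.
Swapping Huang↔Rivera (Huang→Lot C $153, Rivera→Lot E $65) loses 122.
No other one-to-one assignment exceeds $740.

Maximum total: $740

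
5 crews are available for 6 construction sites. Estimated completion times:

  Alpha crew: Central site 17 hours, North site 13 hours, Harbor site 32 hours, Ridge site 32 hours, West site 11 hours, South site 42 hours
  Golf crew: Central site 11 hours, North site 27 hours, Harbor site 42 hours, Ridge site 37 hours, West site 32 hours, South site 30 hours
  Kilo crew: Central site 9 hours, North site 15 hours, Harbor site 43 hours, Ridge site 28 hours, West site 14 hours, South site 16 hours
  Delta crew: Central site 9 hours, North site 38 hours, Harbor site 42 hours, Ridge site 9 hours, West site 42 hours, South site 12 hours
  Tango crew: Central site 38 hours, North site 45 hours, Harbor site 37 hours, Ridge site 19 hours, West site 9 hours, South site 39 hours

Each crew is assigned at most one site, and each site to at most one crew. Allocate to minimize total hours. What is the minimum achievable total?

Min total: 58 hours

Optimal: Alpha crew→North site (13 hours), Golf crew→Central site (11 hours), Kilo crew→South site (16 hours), Delta crew→Ridge site (9 hours), Tango crew→West site (9 hours) — total 13+11+16+9+9 = 58 hours.
Next-best assignment: Alpha crew→West site, Golf crew→Central site, Kilo crew→North site, Delta crew→South site, Tango crew→Ridge site = 68 hours.
Swapping Kilo crew↔Tango crew (Kilo crew→West site 14 hours, Tango crew→South site 39 hours) adds 28.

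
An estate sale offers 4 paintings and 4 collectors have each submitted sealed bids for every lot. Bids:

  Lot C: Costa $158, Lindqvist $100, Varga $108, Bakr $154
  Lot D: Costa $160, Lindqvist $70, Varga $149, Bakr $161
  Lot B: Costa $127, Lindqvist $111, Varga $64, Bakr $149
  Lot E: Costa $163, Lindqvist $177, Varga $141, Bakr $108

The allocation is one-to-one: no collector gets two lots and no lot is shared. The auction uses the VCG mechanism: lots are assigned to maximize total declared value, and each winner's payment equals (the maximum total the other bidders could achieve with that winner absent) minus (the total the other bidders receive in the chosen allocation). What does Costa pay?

Efficient allocation: Costa→Lot C ($158), Lindqvist→Lot E ($177), Varga→Lot D ($149), Bakr→Lot B ($149); total welfare W = $633.
Costa receives Lot C at value $158, so the others get W − 158 = $475.
Without Costa: best allocation of the remaining 3 bidders over all 4 lots is Lindqvist→Lot E ($177), Varga→Lot D ($149), Bakr→Lot C ($154), total $480.
VCG payment = (others' best without Costa) − (others' welfare with Costa) = 480 − 475 = $5.

Costa pays $5.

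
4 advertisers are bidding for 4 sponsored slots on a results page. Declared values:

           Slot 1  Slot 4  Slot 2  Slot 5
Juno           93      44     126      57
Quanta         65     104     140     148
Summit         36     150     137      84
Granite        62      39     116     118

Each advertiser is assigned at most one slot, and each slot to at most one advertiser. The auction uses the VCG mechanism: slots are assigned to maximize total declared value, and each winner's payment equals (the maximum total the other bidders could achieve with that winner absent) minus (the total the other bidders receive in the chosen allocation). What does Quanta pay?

Quanta pays $35.

Efficient allocation: Juno→Slot 1 ($93), Quanta→Slot 5 ($148), Summit→Slot 4 ($150), Granite→Slot 2 ($116); total welfare W = $507.
Quanta receives Slot 5 at value $148, so the others get W − 148 = $359.
Without Quanta: best allocation of the remaining 3 bidders over all 4 slots is Juno→Slot 2 ($126), Summit→Slot 4 ($150), Granite→Slot 5 ($118), total $394.
VCG payment = (others' best without Quanta) − (others' welfare with Quanta) = 394 − 359 = $35.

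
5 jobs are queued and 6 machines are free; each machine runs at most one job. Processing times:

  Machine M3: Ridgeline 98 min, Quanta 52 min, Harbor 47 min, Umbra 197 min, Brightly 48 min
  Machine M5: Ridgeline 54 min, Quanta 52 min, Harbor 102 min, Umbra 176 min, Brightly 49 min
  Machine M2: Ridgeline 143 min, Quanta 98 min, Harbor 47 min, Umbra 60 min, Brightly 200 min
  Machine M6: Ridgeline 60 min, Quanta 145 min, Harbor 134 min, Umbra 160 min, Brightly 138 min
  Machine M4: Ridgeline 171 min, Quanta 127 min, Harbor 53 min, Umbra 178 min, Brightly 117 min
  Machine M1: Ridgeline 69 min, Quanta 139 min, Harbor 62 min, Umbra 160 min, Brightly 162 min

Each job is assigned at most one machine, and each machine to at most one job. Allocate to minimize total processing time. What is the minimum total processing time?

Optimal: Ridgeline→Machine M6 (60 min), Quanta→Machine M5 (52 min), Harbor→Machine M4 (53 min), Umbra→Machine M2 (60 min), Brightly→Machine M3 (48 min) — total 60+52+53+60+48 = 273 min.
Min-entry greedy (repeatedly take the single cheapest remaining cell) gives 343 min, worse by 70.
Next-best assignment: Ridgeline→Machine M6, Quanta→Machine M3, Harbor→Machine M4, Umbra→Machine M2, Brightly→Machine M5 = 274 min.
Checked against all permutations: 273 min is optimal.

Min total: 273 min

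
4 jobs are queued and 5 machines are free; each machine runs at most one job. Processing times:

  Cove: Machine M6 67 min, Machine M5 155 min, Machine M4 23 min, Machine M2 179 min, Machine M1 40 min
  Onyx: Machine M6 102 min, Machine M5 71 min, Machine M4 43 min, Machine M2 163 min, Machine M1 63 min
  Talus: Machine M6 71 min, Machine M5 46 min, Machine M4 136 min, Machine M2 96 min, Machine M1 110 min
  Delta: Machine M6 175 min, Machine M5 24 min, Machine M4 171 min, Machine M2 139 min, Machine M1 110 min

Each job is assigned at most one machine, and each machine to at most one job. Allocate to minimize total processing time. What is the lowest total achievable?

Min total: 178 min

Optimal: Cove→Machine M1 (40 min), Onyx→Machine M4 (43 min), Talus→Machine M6 (71 min), Delta→Machine M5 (24 min) — total 40+43+71+24 = 178 min.
Min-entry greedy (repeatedly take the single cheapest remaining cell) gives 181 min, worse by 3.
Next-best assignment: Cove→Machine M4, Onyx→Machine M1, Talus→Machine M6, Delta→Machine M5 = 181 min.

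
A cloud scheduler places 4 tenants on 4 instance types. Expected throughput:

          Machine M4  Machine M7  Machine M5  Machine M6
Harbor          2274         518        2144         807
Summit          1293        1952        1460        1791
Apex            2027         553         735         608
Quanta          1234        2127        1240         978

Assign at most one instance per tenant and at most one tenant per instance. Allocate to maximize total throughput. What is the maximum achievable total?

This is a one-to-one assignment (maximum-weight bipartite matching).
Optimal: Harbor→Machine M5 (2144 ops/s), Summit→Machine M6 (1791 ops/s), Apex→Machine M4 (2027 ops/s), Quanta→Machine M7 (2127 ops/s) — total 2144+1791+2027+2127 = 8089 ops/s.
Row-greedy (each tenant in turn takes its best remaining instance) gives 5939 ops/s, worse by 2150.

Maximum total: 8089 ops/s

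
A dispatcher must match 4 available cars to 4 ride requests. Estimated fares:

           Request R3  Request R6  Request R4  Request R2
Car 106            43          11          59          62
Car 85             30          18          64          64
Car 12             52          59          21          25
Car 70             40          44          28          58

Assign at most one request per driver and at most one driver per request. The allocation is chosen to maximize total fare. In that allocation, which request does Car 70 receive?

This is a one-to-one assignment (maximum-weight bipartite matching).
Optimal: Car 106→Request R2 ($62), Car 85→Request R4 ($64), Car 12→Request R6 ($59), Car 70→Request R3 ($40) — total 62+64+59+40 = $225.
Column-greedy (each request in turn goes to its best remaining driver) gives $222, worse by 3.
Car 70's own top request is Request R2 ($58), but forcing Car 70→Request R2 and reassigning the rest optimally gives only $224 — worse by 1.

Car 70 receives Request R3.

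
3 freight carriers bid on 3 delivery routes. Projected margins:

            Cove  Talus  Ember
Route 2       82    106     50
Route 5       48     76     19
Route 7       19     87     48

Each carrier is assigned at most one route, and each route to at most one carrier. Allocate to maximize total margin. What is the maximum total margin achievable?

Optimal: Cove→Route 2 ($82k), Talus→Route 5 ($76k), Ember→Route 7 ($48k) — total 82+76+48 = $206k.
Column-greedy (each route in turn goes to its best remaining carrier) gives $202k, worse by 4.
Next-best assignment: Cove→Route 5, Talus→Route 2, Ember→Route 7 = $202k.

Maximum total: $206k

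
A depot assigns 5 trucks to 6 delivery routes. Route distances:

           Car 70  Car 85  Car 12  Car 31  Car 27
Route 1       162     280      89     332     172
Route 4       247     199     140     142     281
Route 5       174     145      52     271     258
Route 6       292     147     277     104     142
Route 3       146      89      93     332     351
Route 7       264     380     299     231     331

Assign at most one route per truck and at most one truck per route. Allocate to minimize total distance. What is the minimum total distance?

Optimal: Car 70→Route 1 (162 km), Car 85→Route 3 (89 km), Car 12→Route 5 (52 km), Car 31→Route 4 (142 km), Car 27→Route 6 (142 km) — total 162+89+52+142+142 = 587 km.
Column-greedy (each route in turn goes to its cheapest remaining truck) gives 664 km, worse by 77.
Swapping Car 12↔Car 85 (Car 12→Route 3 93 km, Car 85→Route 5 145 km) adds 97.
No other one-to-one assignment undercuts 587 km.

Minimum total: 587 km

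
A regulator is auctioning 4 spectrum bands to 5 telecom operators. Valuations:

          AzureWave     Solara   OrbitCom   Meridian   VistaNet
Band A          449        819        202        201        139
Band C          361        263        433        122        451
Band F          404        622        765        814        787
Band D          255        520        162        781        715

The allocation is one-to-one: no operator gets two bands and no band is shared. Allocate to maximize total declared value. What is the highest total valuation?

Optimal: Solara→Band A ($819M), OrbitCom→Band C ($433M), VistaNet→Band F ($787M), Meridian→Band D ($781M) — total 819+433+787+781 = $2820M.
Max-entry greedy (repeatedly take the single best remaining cell) gives $2781M, worse by 39.
Next-best assignment: Solara→Band A, VistaNet→Band C, OrbitCom→Band F, Meridian→Band D = $2816M.
Swapping Meridian↔VistaNet (Meridian→Band F $814M, VistaNet→Band D $715M) loses 39.
Checked against all permutations: $2820M is optimal.

Max total: $2820M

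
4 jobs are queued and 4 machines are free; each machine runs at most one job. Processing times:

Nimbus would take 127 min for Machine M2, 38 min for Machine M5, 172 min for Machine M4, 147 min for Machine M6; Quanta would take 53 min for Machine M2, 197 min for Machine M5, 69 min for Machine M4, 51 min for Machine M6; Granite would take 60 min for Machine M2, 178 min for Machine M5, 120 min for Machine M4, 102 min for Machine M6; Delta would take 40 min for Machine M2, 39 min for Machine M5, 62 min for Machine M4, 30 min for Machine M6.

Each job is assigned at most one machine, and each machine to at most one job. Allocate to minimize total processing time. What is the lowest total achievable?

Optimal: Nimbus→Machine M5 (38 min), Quanta→Machine M4 (69 min), Granite→Machine M2 (60 min), Delta→Machine M6 (30 min) — total 38+69+60+30 = 197 min.

Min total: 197 min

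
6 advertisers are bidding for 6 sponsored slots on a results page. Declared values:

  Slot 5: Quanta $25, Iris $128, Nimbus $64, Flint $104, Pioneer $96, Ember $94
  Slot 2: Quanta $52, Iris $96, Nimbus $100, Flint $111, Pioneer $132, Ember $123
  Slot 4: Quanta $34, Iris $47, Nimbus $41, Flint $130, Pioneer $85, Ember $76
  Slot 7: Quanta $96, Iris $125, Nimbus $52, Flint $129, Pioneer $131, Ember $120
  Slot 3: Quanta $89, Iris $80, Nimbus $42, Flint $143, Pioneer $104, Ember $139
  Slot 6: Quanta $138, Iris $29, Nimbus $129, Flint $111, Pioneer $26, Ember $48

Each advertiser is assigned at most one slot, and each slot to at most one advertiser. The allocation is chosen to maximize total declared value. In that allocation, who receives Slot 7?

Pioneer receives Slot 7.

Optimal: Quanta→Slot 6 ($138), Iris→Slot 5 ($128), Nimbus→Slot 2 ($100), Flint→Slot 4 ($130), Pioneer→Slot 7 ($131), Ember→Slot 3 ($139) — total 138+128+100+130+131+139 = $766.
Pioneer's own top slot is Slot 2 ($132), but forcing Pioneer→Slot 2 and reassigning the rest optimally gives only $754 — worse by 12.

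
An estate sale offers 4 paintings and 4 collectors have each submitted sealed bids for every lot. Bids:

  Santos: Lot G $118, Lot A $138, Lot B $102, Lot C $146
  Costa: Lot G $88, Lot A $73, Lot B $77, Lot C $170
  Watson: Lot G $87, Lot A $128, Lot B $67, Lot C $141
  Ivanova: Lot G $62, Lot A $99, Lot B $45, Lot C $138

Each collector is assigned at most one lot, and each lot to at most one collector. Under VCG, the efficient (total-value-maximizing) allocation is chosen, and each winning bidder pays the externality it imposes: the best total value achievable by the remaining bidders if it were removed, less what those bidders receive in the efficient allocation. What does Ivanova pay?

Ivanova pays $16.

Efficient allocation: Santos→Lot B ($102), Costa→Lot C ($170), Watson→Lot A ($128), Ivanova→Lot G ($62); total welfare W = $462.
Ivanova receives Lot G at value $62, so the others get W − 62 = $400.
Without Ivanova: best allocation of the remaining 3 bidders over all 4 lots is Santos→Lot G ($118), Costa→Lot C ($170), Watson→Lot A ($128), total $416.
VCG payment = (others' best without Ivanova) − (others' welfare with Ivanova) = 416 − 400 = $16.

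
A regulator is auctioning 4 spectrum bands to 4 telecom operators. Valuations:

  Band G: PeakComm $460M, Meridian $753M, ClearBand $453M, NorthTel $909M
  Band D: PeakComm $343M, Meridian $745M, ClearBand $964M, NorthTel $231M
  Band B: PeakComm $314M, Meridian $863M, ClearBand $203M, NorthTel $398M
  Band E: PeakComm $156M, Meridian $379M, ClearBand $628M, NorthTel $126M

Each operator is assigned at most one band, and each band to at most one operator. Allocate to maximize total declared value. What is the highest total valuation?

Maximum total: $2892M

This is the linear assignment problem.
Optimal: PeakComm→Band E ($156M), Meridian→Band B ($863M), ClearBand→Band D ($964M), NorthTel→Band G ($909M) — total 156+863+964+909 = $2892M.
Row-greedy (each operator in turn takes its best remaining band) gives $2413M, worse by 479.
Checked against all permutations: $2892M is optimal.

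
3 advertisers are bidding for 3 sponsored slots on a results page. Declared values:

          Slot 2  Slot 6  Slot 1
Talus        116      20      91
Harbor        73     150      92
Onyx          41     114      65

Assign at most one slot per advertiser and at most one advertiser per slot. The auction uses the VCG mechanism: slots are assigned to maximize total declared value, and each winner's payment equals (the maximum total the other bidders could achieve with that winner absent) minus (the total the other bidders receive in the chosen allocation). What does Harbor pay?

Harbor pays $49.

Efficient allocation: Talus→Slot 2 ($116), Harbor→Slot 6 ($150), Onyx→Slot 1 ($65); total welfare W = $331.
Harbor receives Slot 6 at value $150, so the others get W − 150 = $181.
Without Harbor: best allocation of the remaining 2 bidders over all 3 slots is Talus→Slot 2 ($116), Onyx→Slot 6 ($114), total $230.
VCG payment = (others' best without Harbor) − (others' welfare with Harbor) = 230 − 181 = $49.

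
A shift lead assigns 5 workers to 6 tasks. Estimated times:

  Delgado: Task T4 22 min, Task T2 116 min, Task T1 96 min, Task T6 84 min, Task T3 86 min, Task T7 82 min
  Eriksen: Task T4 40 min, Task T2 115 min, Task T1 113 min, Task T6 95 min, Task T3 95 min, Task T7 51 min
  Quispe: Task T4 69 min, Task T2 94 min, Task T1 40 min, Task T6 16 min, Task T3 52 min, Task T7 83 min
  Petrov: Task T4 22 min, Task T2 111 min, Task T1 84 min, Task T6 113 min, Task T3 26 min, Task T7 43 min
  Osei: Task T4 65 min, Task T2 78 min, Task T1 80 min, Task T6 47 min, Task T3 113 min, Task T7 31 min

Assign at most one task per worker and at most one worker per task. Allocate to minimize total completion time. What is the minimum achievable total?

Optimal: Delgado→Task T4 (22 min), Eriksen→Task T7 (51 min), Quispe→Task T1 (40 min), Petrov→Task T3 (26 min), Osei→Task T6 (47 min) — total 22+51+40+26+47 = 186 min.
Min-entry greedy (repeatedly take the single cheapest remaining cell) gives 208 min, worse by 22.
Next-best assignment: Delgado→Task T4, Eriksen→Task T7, Quispe→Task T6, Petrov→Task T3, Osei→Task T2 = 193 min.
Swapping Delgado↔Eriksen (Delgado→Task T7 82 min, Eriksen→Task T4 40 min) adds 49.
Checked against all permutations: 186 min is optimal.

Min total: 186 min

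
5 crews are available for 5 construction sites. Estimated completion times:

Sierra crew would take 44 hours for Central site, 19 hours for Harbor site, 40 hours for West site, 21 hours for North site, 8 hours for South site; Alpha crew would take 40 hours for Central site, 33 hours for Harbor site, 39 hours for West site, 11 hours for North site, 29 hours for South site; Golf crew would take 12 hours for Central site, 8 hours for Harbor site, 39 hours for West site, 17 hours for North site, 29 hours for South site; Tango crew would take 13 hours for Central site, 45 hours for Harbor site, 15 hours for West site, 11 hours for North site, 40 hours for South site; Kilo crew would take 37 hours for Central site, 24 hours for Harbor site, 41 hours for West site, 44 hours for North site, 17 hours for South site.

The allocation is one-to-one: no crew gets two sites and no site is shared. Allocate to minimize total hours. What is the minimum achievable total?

Min total: 70 hours

Optimal: Sierra crew→South site (8 hours), Alpha crew→North site (11 hours), Golf crew→Central site (12 hours), Tango crew→West site (15 hours), Kilo crew→Harbor site (24 hours) — total 8+11+12+15+24 = 70 hours.
Row-greedy (each crew in turn takes its cheapest remaining site) gives 81 hours, worse by 11.
Next-best assignment: Sierra crew→Harbor site, Alpha crew→North site, Golf crew→Central site, Tango crew→West site, Kilo crew→South site = 74 hours.
Swapping Tango crew↔Kilo crew (Tango crew→Harbor site 45 hours, Kilo crew→West site 41 hours) adds 47.
No other one-to-one assignment undercuts 70 hours.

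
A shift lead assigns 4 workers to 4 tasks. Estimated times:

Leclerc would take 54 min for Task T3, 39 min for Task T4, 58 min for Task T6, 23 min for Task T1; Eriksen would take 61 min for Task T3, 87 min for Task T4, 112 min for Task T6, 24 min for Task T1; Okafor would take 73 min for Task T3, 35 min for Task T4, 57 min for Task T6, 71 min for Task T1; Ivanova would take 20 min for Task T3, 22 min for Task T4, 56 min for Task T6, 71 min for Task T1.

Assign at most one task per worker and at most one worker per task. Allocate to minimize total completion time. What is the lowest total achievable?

Min total: 137 min

Optimal: Leclerc→Task T6 (58 min), Eriksen→Task T1 (24 min), Okafor→Task T4 (35 min), Ivanova→Task T3 (20 min) — total 58+24+35+20 = 137 min.
Row-greedy (each worker in turn takes its cheapest remaining task) gives 175 min, worse by 38.
Next-best assignment: Leclerc→Task T4, Eriksen→Task T1, Okafor→Task T6, Ivanova→Task T3 = 140 min.
Swapping Leclerc↔Ivanova (Leclerc→Task T3 54 min, Ivanova→Task T6 56 min) adds 32.
Every other assignment is strictly worse.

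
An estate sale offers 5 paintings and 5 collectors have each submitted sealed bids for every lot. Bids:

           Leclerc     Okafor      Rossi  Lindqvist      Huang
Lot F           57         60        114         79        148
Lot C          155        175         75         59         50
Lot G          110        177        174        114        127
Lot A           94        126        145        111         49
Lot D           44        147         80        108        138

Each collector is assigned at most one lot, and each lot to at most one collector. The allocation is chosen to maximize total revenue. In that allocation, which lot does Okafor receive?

This is the linear assignment problem.
Optimal: Leclerc→Lot C ($155), Okafor→Lot D ($147), Rossi→Lot G ($174), Lindqvist→Lot A ($111), Huang→Lot F ($148) — total 155+147+174+111+148 = $735.
Max-entry greedy (repeatedly take the single best remaining cell) gives $733, worse by 2.
Swapping Leclerc↔Rossi (Leclerc→Lot G $110, Rossi→Lot C $75) loses 144.
Every other assignment is strictly worse.
Okafor's own top lot is Lot G ($177), but forcing Okafor→Lot G and reassigning the rest optimally gives only $733 — worse by 2.

Okafor receives Lot D.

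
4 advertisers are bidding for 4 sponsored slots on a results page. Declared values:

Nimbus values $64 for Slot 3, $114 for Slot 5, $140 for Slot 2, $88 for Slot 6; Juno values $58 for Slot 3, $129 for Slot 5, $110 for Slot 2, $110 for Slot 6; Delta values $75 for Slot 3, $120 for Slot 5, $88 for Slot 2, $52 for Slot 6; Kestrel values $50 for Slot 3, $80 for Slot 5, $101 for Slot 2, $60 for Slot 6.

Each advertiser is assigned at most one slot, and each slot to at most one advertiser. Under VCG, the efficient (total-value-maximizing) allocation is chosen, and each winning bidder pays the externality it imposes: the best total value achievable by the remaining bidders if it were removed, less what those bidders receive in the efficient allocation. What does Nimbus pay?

Efficient allocation: Nimbus→Slot 2 ($140), Juno→Slot 6 ($110), Delta→Slot 5 ($120), Kestrel→Slot 3 ($50); total welfare W = $420.
Nimbus receives Slot 2 at value $140, so the others get W − 140 = $280.
Without Nimbus: best allocation of the remaining 3 bidders over all 4 slots is Juno→Slot 6 ($110), Delta→Slot 5 ($120), Kestrel→Slot 2 ($101), total $331.
VCG payment = (others' best without Nimbus) − (others' welfare with Nimbus) = 331 − 280 = $51.

Nimbus pays $51.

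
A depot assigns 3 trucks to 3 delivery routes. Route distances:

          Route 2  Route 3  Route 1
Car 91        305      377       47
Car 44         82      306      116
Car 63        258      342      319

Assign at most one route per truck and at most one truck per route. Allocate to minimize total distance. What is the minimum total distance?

Minimum total: 471 km

Optimal: Car 91→Route 1 (47 km), Car 44→Route 2 (82 km), Car 63→Route 3 (342 km) — total 47+82+342 = 471 km.
Checked against all permutations: 471 km is optimal.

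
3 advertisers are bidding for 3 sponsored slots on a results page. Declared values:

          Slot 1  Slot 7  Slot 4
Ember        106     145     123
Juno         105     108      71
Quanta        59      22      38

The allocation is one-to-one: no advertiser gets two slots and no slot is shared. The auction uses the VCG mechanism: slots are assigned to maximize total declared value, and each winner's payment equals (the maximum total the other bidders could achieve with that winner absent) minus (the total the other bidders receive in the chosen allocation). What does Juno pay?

Juno pays $22.

Efficient allocation: Ember→Slot 4 ($123), Juno→Slot 7 ($108), Quanta→Slot 1 ($59); total welfare W = $290.
Juno receives Slot 7 at value $108, so the others get W − 108 = $182.
Without Juno: best allocation of the remaining 2 bidders over all 3 slots is Ember→Slot 7 ($145), Quanta→Slot 1 ($59), total $204.
VCG payment = (others' best without Juno) − (others' welfare with Juno) = 204 − 182 = $22.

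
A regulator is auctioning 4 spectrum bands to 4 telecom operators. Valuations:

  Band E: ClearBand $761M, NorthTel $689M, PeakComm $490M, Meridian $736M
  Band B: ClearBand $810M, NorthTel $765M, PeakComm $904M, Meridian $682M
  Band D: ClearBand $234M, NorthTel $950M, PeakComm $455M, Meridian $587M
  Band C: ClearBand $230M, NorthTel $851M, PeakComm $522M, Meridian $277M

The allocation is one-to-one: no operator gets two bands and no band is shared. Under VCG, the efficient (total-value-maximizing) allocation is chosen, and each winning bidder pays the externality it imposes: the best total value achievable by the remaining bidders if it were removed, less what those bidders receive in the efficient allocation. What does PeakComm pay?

PeakComm pays $297M.

Efficient allocation: ClearBand→Band E ($761M), NorthTel→Band C ($851M), PeakComm→Band B ($904M), Meridian→Band D ($587M); total welfare W = $3103M.
PeakComm receives Band B at value $904M, so the others get W − 904 = $2199M.
Without PeakComm: best allocation of the remaining 3 bidders over all 4 bands is ClearBand→Band B ($810M), NorthTel→Band D ($950M), Meridian→Band E ($736M), total $2496M.
VCG payment = (others' best without PeakComm) − (others' welfare with PeakComm) = 2496 − 2199 = $297M.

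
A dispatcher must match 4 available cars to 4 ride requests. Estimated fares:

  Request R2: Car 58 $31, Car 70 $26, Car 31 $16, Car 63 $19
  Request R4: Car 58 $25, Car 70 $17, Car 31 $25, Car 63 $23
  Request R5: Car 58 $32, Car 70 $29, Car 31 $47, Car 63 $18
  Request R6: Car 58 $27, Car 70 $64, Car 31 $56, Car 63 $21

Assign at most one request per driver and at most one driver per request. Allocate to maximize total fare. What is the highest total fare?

Max total: $165

Optimal: Car 58→Request R2 ($31), Car 70→Request R6 ($64), Car 31→Request R5 ($47), Car 63→Request R4 ($23) — total 31+64+47+23 = $165.
Column-greedy (each request in turn goes to its best remaining driver) gives $106, worse by 59.
Next-best assignment: Car 58→Request R4, Car 70→Request R6, Car 31→Request R5, Car 63→Request R2 = $155.
Every other assignment is strictly worse.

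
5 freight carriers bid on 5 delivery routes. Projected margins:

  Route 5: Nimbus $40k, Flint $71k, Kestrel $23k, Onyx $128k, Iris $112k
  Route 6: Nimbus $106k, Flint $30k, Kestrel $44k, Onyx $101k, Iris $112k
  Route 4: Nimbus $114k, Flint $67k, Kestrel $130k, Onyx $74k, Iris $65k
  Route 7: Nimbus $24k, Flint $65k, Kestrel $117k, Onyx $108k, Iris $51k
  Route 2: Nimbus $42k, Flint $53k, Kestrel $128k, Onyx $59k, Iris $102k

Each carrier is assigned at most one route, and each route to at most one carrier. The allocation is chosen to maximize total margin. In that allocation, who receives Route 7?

Optimal: Nimbus→Route 4 ($114k), Flint→Route 7 ($65k), Kestrel→Route 2 ($128k), Onyx→Route 5 ($128k), Iris→Route 6 ($112k) — total 114+65+128+128+112 = $547k.
Max-entry greedy (repeatedly take the single best remaining cell) gives $477k, worse by 70.
No other one-to-one assignment exceeds $547k.
Flint's own top route is Route 5 ($71k), but forcing Flint→Route 5 and reassigning the rest optimally gives only $533k — worse by 14.

Flint receives Route 7.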